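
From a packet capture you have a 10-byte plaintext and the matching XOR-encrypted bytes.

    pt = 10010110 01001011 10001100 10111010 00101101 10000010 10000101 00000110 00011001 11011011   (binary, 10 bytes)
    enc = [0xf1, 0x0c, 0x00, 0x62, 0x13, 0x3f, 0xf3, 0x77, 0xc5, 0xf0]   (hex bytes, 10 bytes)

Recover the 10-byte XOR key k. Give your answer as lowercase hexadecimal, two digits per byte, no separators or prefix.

67478cd83ebd7671dc2b

Since enc = pt ⊕ k, XORing both sides with pt gives k = pt ⊕ enc.
byte 0: 96 ⊕ f1 = 67
byte 1: 4b ⊕ 0c = 47
byte 2: 8c ⊕ 00 = 8c
byte 3: ba ⊕ 62 = d8
byte 4: 2d ⊕ 13 = 3e
byte 5: 82 ⊕ 3f = bd
byte 6: 85 ⊕ f3 = 76
byte 7: 06 ⊕ 77 = 71
byte 8: 19 ⊕ c5 = dc
byte 9: db ⊕ f0 = 2b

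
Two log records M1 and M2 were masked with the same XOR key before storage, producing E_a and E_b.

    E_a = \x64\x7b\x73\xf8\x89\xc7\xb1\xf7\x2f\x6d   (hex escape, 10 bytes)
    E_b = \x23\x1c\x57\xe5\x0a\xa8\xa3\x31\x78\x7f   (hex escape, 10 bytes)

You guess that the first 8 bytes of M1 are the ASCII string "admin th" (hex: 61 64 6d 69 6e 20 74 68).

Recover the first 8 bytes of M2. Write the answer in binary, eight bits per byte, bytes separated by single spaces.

00100110 00000011 01001001 01110100 11101101 01001111 01100110 10101110

First, E_a ⊕ E_b = (M1 ⊕ K) ⊕ (M2 ⊕ K) = M1 ⊕ M2, so the key drops out. Then M2 = (M1 ⊕ M2) ⊕ M1 over the first 8 bytes.
byte 0: (64 ^ 23) ^ 61 = 47 ^ 61 = 26
byte 1: (7b ^ 1c) ^ 64 = 67 ^ 64 = 03
byte 2: (73 ^ 57) ^ 6d = 24 ^ 6d = 49
byte 3: (f8 ^ e5) ^ 69 = 1d ^ 69 = 74
byte 4: (89 ^ 0a) ^ 6e = 83 ^ 6e = ed
byte 5: (c7 ^ a8) ^ 20 = 6f ^ 20 = 4f
byte 6: (b1 ^ a3) ^ 74 = 12 ^ 74 = 66
byte 7: (f7 ^ 31) ^ 68 = c6 ^ 68 = ae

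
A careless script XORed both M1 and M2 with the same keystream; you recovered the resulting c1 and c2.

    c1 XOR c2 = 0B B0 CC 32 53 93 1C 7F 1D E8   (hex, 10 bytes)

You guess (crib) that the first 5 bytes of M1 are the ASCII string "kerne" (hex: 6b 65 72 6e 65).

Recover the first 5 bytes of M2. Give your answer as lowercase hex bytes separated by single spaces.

Since c1 ⊕ c2 = M1 ⊕ M2, XORing with the guessed M1 bytes yields the corresponding M2 bytes: M2 = (c1 ⊕ c2) ⊕ M1.
byte 0: 0b xor 6b = 60
byte 1: b0 xor 65 = d5
byte 2: cc xor 72 = be
byte 3: 32 xor 6e = 5c
byte 4: 53 xor 65 = 36

60 d5 be 5c 36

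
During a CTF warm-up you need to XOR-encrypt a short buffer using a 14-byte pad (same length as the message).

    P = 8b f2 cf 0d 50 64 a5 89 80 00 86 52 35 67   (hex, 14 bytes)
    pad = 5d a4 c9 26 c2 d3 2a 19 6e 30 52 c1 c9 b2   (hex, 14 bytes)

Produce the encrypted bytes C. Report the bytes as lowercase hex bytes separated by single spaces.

d6 56 06 2b 92 b7 8f 90 ee 30 d4 93 fc d5

XOR is its own inverse, so applying the key byte-wise gives the result directly.
byte 0: 139 ^  93 = 214
byte 1: 242 ^ 164 =  86
byte 2: 207 ^ 201 =   6
byte 3:  13 ^  38 =  43
byte 4:  80 ^ 194 = 146
byte 5: 100 ^ 211 = 183
byte 6: 165 ^  42 = 143
byte 7: 137 ^  25 = 144
byte 8: 128 ^ 110 = 238
byte 9:   0 ^  48 =  48
byte 10: 134 ^  82 = 212
byte 11:  82 ^ 193 = 147
byte 12:  53 ^ 201 = 252
byte 13: 103 ^ 178 = 213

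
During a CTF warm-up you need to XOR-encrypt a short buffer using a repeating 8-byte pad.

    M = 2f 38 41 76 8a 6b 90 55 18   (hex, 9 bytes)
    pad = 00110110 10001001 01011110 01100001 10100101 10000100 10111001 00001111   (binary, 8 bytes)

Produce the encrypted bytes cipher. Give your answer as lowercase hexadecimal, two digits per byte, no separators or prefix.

The 8-byte key repeats, so the effective keystream is 36 89 5e 61 a5 84 b9 0f 36.
byte 0: 00101111 xor 00110110 = 00011001
byte 1: 00111000 xor 10001001 = 10110001
byte 2: 01000001 xor 01011110 = 00011111
byte 3: 01110110 xor 01100001 = 00010111
byte 4: 10001010 xor 10100101 = 00101111
byte 5: 01101011 xor 10000100 = 11101111
byte 6: 10010000 xor 10111001 = 00101001
byte 7: 01010101 xor 00001111 = 01011010
byte 8: 00011000 xor 00110110 = 00101110

19b11f172fef295a2e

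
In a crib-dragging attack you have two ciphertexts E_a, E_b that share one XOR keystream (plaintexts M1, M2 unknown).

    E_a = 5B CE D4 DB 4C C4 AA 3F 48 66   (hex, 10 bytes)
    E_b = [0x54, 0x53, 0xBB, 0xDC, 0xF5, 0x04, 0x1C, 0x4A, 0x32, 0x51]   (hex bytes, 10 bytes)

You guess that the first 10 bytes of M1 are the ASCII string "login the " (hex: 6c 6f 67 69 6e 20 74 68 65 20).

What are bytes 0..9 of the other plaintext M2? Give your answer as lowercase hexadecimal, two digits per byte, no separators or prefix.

63f2086ed7e0c21d1f17

First, E_a ⊕ E_b = (M1 ⊕ K) ⊕ (M2 ⊕ K) = M1 ⊕ M2, so the key drops out. Then M2 = (M1 ⊕ M2) ⊕ M1 over the first 10 bytes.
byte 0: (5b ⊕ 54) ⊕ 6c = 0f ⊕ 6c = 63
byte 1: (ce ⊕ 53) ⊕ 6f = 9d ⊕ 6f = f2
byte 2: (d4 ⊕ bb) ⊕ 67 = 6f ⊕ 67 = 08
byte 3: (db ⊕ dc) ⊕ 69 = 07 ⊕ 69 = 6e
byte 4: (4c ⊕ f5) ⊕ 6e = b9 ⊕ 6e = d7
byte 5: (c4 ⊕ 04) ⊕ 20 = c0 ⊕ 20 = e0
byte 6: (aa ⊕ 1c) ⊕ 74 = b6 ⊕ 74 = c2
byte 7: (3f ⊕ 4a) ⊕ 68 = 75 ⊕ 68 = 1d
byte 8: (48 ⊕ 32) ⊕ 65 = 7a ⊕ 65 = 1f
byte 9: (66 ⊕ 51) ⊕ 20 = 37 ⊕ 20 = 17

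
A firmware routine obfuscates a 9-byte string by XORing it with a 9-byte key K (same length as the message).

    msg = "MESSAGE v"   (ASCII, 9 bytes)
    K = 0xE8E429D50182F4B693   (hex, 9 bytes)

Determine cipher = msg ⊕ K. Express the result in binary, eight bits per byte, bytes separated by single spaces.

4d ^ e8 = a5
45 ^ e4 = a1
53 ^ 29 = 7a
53 ^ d5 = 86
41 ^ 01 = 40
47 ^ 82 = c5
45 ^ f4 = b1
20 ^ b6 = 96
76 ^ 93 = e5

10100101 10100001 01111010 10000110 01000000 11000101 10110001 10010110 11100101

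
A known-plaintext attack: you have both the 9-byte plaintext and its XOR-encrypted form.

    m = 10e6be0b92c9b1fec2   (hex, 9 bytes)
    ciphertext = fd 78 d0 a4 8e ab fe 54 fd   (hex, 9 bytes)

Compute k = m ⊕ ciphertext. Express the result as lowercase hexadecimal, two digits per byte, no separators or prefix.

ed9e6eaf1c624faa3f

Since ciphertext = m ⊕ k, XORing both sides with m gives k = m ⊕ ciphertext.
10 XOR fd = ed
e6 XOR 78 = 9e
be XOR d0 = 6e
0b XOR a4 = af
92 XOR 8e = 1c
c9 XOR ab = 62
b1 XOR fe = 4f
fe XOR 54 = aa
c2 XOR fd = 3f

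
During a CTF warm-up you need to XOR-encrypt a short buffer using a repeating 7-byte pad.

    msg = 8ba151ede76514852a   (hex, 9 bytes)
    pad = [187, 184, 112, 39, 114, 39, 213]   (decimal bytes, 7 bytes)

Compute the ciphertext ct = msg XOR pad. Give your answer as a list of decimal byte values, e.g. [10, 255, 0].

The 7-byte key repeats, so the effective keystream is bb b8 70 27 72 27 d5 bb b8.
byte 0: 8b XOR bb = 30
byte 1: a1 XOR b8 = 19
byte 2: 51 XOR 70 = 21
byte 3: ed XOR 27 = ca
byte 4: e7 XOR 72 = 95
byte 5: 65 XOR 27 = 42
byte 6: 14 XOR d5 = c1
byte 7: 85 XOR bb = 3e
byte 8: 2a XOR b8 = 92

[48, 25, 33, 202, 149, 66, 193, 62, 146]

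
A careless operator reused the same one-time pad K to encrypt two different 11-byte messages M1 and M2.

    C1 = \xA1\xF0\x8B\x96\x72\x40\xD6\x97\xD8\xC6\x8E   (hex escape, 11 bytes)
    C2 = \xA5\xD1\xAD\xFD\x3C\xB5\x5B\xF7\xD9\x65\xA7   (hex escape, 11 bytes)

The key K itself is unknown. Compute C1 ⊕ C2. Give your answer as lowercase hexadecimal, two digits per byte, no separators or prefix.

0421266b4ef58d6001a329

C1 ⊕ C2 = (M1 ⊕ K) ⊕ (M2 ⊕ K) = M1 ⊕ M2 — the shared key cancels under XOR.
a1 ^ a5 = 04
f0 ^ d1 = 21
8b ^ ad = 26
96 ^ fd = 6b
72 ^ 3c = 4e
40 ^ b5 = f5
d6 ^ 5b = 8d
97 ^ f7 = 60
d8 ^ d9 = 01
c6 ^ 65 = a3
8e ^ a7 = 29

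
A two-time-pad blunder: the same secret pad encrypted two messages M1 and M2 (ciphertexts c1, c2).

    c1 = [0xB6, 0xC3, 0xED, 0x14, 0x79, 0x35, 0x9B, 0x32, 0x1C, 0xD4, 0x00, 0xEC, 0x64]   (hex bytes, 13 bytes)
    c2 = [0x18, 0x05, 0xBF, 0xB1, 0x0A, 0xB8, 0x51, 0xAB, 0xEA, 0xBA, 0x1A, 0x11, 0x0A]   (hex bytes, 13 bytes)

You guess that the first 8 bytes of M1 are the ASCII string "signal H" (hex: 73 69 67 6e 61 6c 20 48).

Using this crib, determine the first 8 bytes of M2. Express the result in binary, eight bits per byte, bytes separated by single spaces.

11011101 10101111 00110101 11001011 00010010 11100001 11101010 11010001

First, c1 ⊕ c2 = (M1 ⊕ K) ⊕ (M2 ⊕ K) = M1 ⊕ M2, so the key drops out. Then M2 = (M1 ⊕ M2) ⊕ M1 over the first 8 bytes.
byte 0: (b6 xor 18) xor 73 = ae xor 73 = dd
byte 1: (c3 xor 05) xor 69 = c6 xor 69 = af
byte 2: (ed xor bf) xor 67 = 52 xor 67 = 35
byte 3: (14 xor b1) xor 6e = a5 xor 6e = cb
byte 4: (79 xor 0a) xor 61 = 73 xor 61 = 12
byte 5: (35 xor b8) xor 6c = 8d xor 6c = e1
byte 6: (9b xor 51) xor 20 = ca xor 20 = ea
byte 7: (32 xor ab) xor 48 = 99 xor 48 = d1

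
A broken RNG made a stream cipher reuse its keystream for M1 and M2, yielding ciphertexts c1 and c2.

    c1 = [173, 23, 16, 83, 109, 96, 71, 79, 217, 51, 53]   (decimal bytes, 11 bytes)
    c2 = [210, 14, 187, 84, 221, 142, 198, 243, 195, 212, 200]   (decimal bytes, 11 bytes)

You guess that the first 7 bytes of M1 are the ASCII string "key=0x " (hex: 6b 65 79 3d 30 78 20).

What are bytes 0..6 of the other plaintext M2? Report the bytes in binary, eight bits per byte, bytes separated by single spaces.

00010100 01111100 11010010 00111010 10000000 10010110 10100001

First, c1 ⊕ c2 = (M1 ⊕ K) ⊕ (M2 ⊕ K) = M1 ⊕ M2, so the key drops out. Then M2 = (M1 ⊕ M2) ⊕ M1 over the first 7 bytes.
byte 0: (ad XOR d2) XOR 6b = 7f XOR 6b = 14
byte 1: (17 XOR 0e) XOR 65 = 19 XOR 65 = 7c
byte 2: (10 XOR bb) XOR 79 = ab XOR 79 = d2
byte 3: (53 XOR 54) XOR 3d = 07 XOR 3d = 3a
byte 4: (6d XOR dd) XOR 30 = b0 XOR 30 = 80
byte 5: (60 XOR 8e) XOR 78 = ee XOR 78 = 96
byte 6: (47 XOR c6) XOR 20 = 81 XOR 20 = a1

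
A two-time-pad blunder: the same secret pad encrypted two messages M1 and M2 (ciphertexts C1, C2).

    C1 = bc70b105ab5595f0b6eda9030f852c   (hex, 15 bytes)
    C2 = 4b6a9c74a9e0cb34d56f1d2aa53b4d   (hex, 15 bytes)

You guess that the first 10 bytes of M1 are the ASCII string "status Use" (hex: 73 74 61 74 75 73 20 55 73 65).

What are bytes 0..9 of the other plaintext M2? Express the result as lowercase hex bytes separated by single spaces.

First, C1 ⊕ C2 = (M1 ⊕ K) ⊕ (M2 ⊕ K) = M1 ⊕ M2, so the key drops out. Then M2 = (M1 ⊕ M2) ⊕ M1 over the first 10 bytes.
byte 0: (bc xor 4b) xor 73 = f7 xor 73 = 84
byte 1: (70 xor 6a) xor 74 = 1a xor 74 = 6e
byte 2: (b1 xor 9c) xor 61 = 2d xor 61 = 4c
byte 3: (05 xor 74) xor 74 = 71 xor 74 = 05
byte 4: (ab xor a9) xor 75 = 02 xor 75 = 77
byte 5: (55 xor e0) xor 73 = b5 xor 73 = c6
byte 6: (95 xor cb) xor 20 = 5e xor 20 = 7e
byte 7: (f0 xor 34) xor 55 = c4 xor 55 = 91
byte 8: (b6 xor d5) xor 73 = 63 xor 73 = 10
byte 9: (ed xor 6f) xor 65 = 82 xor 65 = e7

84 6e 4c 05 77 c6 7e 91 10 e7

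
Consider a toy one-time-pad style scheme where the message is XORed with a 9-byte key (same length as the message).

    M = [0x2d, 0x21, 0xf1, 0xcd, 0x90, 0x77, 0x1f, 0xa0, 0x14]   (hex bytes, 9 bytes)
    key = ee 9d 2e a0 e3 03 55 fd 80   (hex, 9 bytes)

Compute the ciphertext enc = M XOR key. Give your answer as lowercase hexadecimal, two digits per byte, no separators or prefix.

c3bcdf6d73744a5d94

XOR is its own inverse, so applying the key byte-wise gives the result directly.
2d ^ ee = c3
21 ^ 9d = bc
f1 ^ 2e = df
cd ^ a0 = 6d
90 ^ e3 = 73
77 ^ 03 = 74
1f ^ 55 = 4a
a0 ^ fd = 5d
14 ^ 80 = 94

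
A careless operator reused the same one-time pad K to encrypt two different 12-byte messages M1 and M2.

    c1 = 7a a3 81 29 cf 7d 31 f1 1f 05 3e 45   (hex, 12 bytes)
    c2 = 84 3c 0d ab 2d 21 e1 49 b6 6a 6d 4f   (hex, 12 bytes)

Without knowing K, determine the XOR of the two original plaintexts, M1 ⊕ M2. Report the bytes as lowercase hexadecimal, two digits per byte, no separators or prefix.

c1 ⊕ c2 = (M1 ⊕ K) ⊕ (M2 ⊕ K) = M1 ⊕ M2 — the shared key cancels under XOR.
7a xor 84 = fe
a3 xor 3c = 9f
81 xor 0d = 8c
29 xor ab = 82
cf xor 2d = e2
7d xor 21 = 5c
31 xor e1 = d0
f1 xor 49 = b8
1f xor b6 = a9
05 xor 6a = 6f
3e xor 6d = 53
45 xor 4f = 0a

fe9f8c82e25cd0b8a96f530a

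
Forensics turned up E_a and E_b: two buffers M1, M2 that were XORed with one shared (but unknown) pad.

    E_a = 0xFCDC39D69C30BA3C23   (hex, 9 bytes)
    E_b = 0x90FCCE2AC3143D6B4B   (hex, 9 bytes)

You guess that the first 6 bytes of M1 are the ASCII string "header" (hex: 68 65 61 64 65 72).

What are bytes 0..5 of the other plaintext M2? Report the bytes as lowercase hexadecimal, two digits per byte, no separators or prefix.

First, E_a ⊕ E_b = (M1 ⊕ K) ⊕ (M2 ⊕ K) = M1 ⊕ M2, so the key drops out. Then M2 = (M1 ⊕ M2) ⊕ M1 over the first 6 bytes.
byte 0: (fc ⊕ 90) ⊕ 68 = 6c ⊕ 68 = 04
byte 1: (dc ⊕ fc) ⊕ 65 = 20 ⊕ 65 = 45
byte 2: (39 ⊕ ce) ⊕ 61 = f7 ⊕ 61 = 96
byte 3: (d6 ⊕ 2a) ⊕ 64 = fc ⊕ 64 = 98
byte 4: (9c ⊕ c3) ⊕ 65 = 5f ⊕ 65 = 3a
byte 5: (30 ⊕ 14) ⊕ 72 = 24 ⊕ 72 = 56

044596983a56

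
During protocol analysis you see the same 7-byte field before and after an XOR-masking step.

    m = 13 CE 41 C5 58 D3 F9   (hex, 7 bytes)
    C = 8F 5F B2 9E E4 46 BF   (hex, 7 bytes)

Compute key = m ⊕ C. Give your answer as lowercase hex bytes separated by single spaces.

9c 91 f3 5b bc 95 46

Since C = m ⊕ key, XORing both sides with m gives key = m ⊕ C.
byte 0: 13 ^ 8f = 9c
byte 1: ce ^ 5f = 91
byte 2: 41 ^ b2 = f3
byte 3: c5 ^ 9e = 5b
byte 4: 58 ^ e4 = bc
byte 5: d3 ^ 46 = 95
byte 6: f9 ^ bf = 46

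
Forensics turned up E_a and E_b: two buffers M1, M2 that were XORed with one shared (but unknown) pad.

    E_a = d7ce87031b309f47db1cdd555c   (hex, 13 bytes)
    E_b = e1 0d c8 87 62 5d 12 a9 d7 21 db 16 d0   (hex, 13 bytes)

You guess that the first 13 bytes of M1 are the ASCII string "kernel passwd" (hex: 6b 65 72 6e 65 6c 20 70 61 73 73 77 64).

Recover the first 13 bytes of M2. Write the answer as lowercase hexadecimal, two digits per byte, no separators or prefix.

5da63dea1c01ad9e6d4e7534e8

First, E_a ⊕ E_b = (M1 ⊕ K) ⊕ (M2 ⊕ K) = M1 ⊕ M2, so the key drops out. Then M2 = (M1 ⊕ M2) ⊕ M1 over the first 13 bytes.
byte 0: (d7 ⊕ e1) ⊕ 6b = 36 ⊕ 6b = 5d
byte 1: (ce ⊕ 0d) ⊕ 65 = c3 ⊕ 65 = a6
byte 2: (87 ⊕ c8) ⊕ 72 = 4f ⊕ 72 = 3d
byte 3: (03 ⊕ 87) ⊕ 6e = 84 ⊕ 6e = ea
byte 4: (1b ⊕ 62) ⊕ 65 = 79 ⊕ 65 = 1c
byte 5: (30 ⊕ 5d) ⊕ 6c = 6d ⊕ 6c = 01
byte 6: (9f ⊕ 12) ⊕ 20 = 8d ⊕ 20 = ad
byte 7: (47 ⊕ a9) ⊕ 70 = ee ⊕ 70 = 9e
byte 8: (db ⊕ d7) ⊕ 61 = 0c ⊕ 61 = 6d
byte 9: (1c ⊕ 21) ⊕ 73 = 3d ⊕ 73 = 4e
byte 10: (dd ⊕ db) ⊕ 73 = 06 ⊕ 73 = 75
byte 11: (55 ⊕ 16) ⊕ 77 = 43 ⊕ 77 = 34
byte 12: (5c ⊕ d0) ⊕ 64 = 8c ⊕ 64 = e8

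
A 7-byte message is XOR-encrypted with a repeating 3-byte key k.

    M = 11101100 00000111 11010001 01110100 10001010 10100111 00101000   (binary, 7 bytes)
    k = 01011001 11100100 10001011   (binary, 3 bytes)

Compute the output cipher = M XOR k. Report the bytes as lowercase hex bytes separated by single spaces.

b5 e3 5a 2d 6e 2c 71

The 3-byte key repeats, so the effective keystream is 59 e4 8b 59 e4 8b 59.
byte 0: 236 xor  89 = 181
byte 1:   7 xor 228 = 227
byte 2: 209 xor 139 =  90
byte 3: 116 xor  89 =  45
byte 4: 138 xor 228 = 110
byte 5: 167 xor 139 =  44
byte 6:  40 xor  89 = 113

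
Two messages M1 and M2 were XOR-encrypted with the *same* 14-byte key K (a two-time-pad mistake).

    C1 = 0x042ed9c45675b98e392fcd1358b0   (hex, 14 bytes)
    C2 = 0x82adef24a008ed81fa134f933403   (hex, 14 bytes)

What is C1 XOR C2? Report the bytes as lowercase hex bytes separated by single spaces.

86 83 36 e0 f6 7d 54 0f c3 3c 82 80 6c b3

C1 ⊕ C2 = (M1 ⊕ K) ⊕ (M2 ⊕ K) = M1 ⊕ M2 — the shared key cancels under XOR.
04 ^ 82 = 86
2e ^ ad = 83
d9 ^ ef = 36
c4 ^ 24 = e0
56 ^ a0 = f6
75 ^ 08 = 7d
b9 ^ ed = 54
8e ^ 81 = 0f
39 ^ fa = c3
2f ^ 13 = 3c
cd ^ 4f = 82
13 ^ 93 = 80
58 ^ 34 = 6c
b0 ^ 03 = b3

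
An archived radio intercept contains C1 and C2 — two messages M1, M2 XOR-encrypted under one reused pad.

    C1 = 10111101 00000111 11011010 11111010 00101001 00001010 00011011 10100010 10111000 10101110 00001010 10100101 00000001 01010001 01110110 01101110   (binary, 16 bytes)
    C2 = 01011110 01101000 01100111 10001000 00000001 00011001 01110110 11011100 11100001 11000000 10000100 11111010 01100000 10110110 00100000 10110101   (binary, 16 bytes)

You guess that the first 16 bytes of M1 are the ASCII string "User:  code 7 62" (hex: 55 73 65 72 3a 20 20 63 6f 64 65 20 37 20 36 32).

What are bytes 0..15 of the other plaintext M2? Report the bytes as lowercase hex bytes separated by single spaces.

First, C1 ⊕ C2 = (M1 ⊕ K) ⊕ (M2 ⊕ K) = M1 ⊕ M2, so the key drops out. Then M2 = (M1 ⊕ M2) ⊕ M1 over the first 16 bytes.
byte 0: (bd ^ 5e) ^ 55 = e3 ^ 55 = b6
byte 1: (07 ^ 68) ^ 73 = 6f ^ 73 = 1c
byte 2: (da ^ 67) ^ 65 = bd ^ 65 = d8
byte 3: (fa ^ 88) ^ 72 = 72 ^ 72 = 00
byte 4: (29 ^ 01) ^ 3a = 28 ^ 3a = 12
byte 5: (0a ^ 19) ^ 20 = 13 ^ 20 = 33
byte 6: (1b ^ 76) ^ 20 = 6d ^ 20 = 4d
byte 7: (a2 ^ dc) ^ 63 = 7e ^ 63 = 1d
byte 8: (b8 ^ e1) ^ 6f = 59 ^ 6f = 36
byte 9: (ae ^ c0) ^ 64 = 6e ^ 64 = 0a
byte 10: (0a ^ 84) ^ 65 = 8e ^ 65 = eb
byte 11: (a5 ^ fa) ^ 20 = 5f ^ 20 = 7f
byte 12: (01 ^ 60) ^ 37 = 61 ^ 37 = 56
byte 13: (51 ^ b6) ^ 20 = e7 ^ 20 = c7
byte 14: (76 ^ 20) ^ 36 = 56 ^ 36 = 60
byte 15: (6e ^ b5) ^ 32 = db ^ 32 = e9

b6 1c d8 00 12 33 4d 1d 36 0a eb 7f 56 c7 60 e9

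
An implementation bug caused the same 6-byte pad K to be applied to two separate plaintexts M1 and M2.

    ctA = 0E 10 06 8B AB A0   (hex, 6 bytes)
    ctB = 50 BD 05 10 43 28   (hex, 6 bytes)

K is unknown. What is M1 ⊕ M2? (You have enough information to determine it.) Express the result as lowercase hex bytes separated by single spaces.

5e ad 03 9b e8 88

ctA ⊕ ctB = (M1 ⊕ K) ⊕ (M2 ⊕ K) = M1 ⊕ M2 — the shared key cancels under XOR.
0e XOR 50 = 5e
10 XOR bd = ad
06 XOR 05 = 03
8b XOR 10 = 9b
ab XOR 43 = e8
a0 XOR 28 = 88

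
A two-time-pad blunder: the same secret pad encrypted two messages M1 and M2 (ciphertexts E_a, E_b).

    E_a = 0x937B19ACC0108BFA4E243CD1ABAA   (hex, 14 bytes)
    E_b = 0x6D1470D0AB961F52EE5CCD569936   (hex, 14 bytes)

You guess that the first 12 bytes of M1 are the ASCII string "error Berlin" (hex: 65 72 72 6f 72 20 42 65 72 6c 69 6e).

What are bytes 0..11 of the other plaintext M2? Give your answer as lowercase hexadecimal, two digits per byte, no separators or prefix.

9b1d1b1319a6d6cdd21498e9

First, E_a ⊕ E_b = (M1 ⊕ K) ⊕ (M2 ⊕ K) = M1 ⊕ M2, so the key drops out. Then M2 = (M1 ⊕ M2) ⊕ M1 over the first 12 bytes.
byte 0: (93 ⊕ 6d) ⊕ 65 = fe ⊕ 65 = 9b
byte 1: (7b ⊕ 14) ⊕ 72 = 6f ⊕ 72 = 1d
byte 2: (19 ⊕ 70) ⊕ 72 = 69 ⊕ 72 = 1b
byte 3: (ac ⊕ d0) ⊕ 6f = 7c ⊕ 6f = 13
byte 4: (c0 ⊕ ab) ⊕ 72 = 6b ⊕ 72 = 19
byte 5: (10 ⊕ 96) ⊕ 20 = 86 ⊕ 20 = a6
byte 6: (8b ⊕ 1f) ⊕ 42 = 94 ⊕ 42 = d6
byte 7: (fa ⊕ 52) ⊕ 65 = a8 ⊕ 65 = cd
byte 8: (4e ⊕ ee) ⊕ 72 = a0 ⊕ 72 = d2
byte 9: (24 ⊕ 5c) ⊕ 6c = 78 ⊕ 6c = 14
byte 10: (3c ⊕ cd) ⊕ 69 = f1 ⊕ 69 = 98
byte 11: (d1 ⊕ 56) ⊕ 6e = 87 ⊕ 6e = e9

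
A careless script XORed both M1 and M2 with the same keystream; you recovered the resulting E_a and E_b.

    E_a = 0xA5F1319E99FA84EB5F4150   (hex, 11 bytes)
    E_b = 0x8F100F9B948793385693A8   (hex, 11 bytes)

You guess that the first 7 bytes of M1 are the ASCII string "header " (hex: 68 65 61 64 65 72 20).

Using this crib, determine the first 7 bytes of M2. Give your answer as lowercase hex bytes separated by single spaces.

42 84 5f 61 68 0f 37

First, E_a ⊕ E_b = (M1 ⊕ K) ⊕ (M2 ⊕ K) = M1 ⊕ M2, so the key drops out. Then M2 = (M1 ⊕ M2) ⊕ M1 over the first 7 bytes.
byte 0: (a5 ^ 8f) ^ 68 = 2a ^ 68 = 42
byte 1: (f1 ^ 10) ^ 65 = e1 ^ 65 = 84
byte 2: (31 ^ 0f) ^ 61 = 3e ^ 61 = 5f
byte 3: (9e ^ 9b) ^ 64 = 05 ^ 64 = 61
byte 4: (99 ^ 94) ^ 65 = 0d ^ 65 = 68
byte 5: (fa ^ 87) ^ 72 = 7d ^ 72 = 0f
byte 6: (84 ^ 93) ^ 20 = 17 ^ 20 = 37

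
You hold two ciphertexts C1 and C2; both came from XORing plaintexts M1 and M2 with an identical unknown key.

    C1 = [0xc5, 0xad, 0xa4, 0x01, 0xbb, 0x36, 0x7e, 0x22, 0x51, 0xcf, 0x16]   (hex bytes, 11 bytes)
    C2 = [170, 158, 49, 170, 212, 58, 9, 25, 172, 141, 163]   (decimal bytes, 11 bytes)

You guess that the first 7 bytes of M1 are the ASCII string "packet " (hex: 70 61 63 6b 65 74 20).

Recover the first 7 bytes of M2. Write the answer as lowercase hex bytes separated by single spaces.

First, C1 ⊕ C2 = (M1 ⊕ K) ⊕ (M2 ⊕ K) = M1 ⊕ M2, so the key drops out. Then M2 = (M1 ⊕ M2) ⊕ M1 over the first 7 bytes.
byte 0: (c5 xor aa) xor 70 = 6f xor 70 = 1f
byte 1: (ad xor 9e) xor 61 = 33 xor 61 = 52
byte 2: (a4 xor 31) xor 63 = 95 xor 63 = f6
byte 3: (01 xor aa) xor 6b = ab xor 6b = c0
byte 4: (bb xor d4) xor 65 = 6f xor 65 = 0a
byte 5: (36 xor 3a) xor 74 = 0c xor 74 = 78
byte 6: (7e xor 09) xor 20 = 77 xor 20 = 57

1f 52 f6 c0 0a 78 57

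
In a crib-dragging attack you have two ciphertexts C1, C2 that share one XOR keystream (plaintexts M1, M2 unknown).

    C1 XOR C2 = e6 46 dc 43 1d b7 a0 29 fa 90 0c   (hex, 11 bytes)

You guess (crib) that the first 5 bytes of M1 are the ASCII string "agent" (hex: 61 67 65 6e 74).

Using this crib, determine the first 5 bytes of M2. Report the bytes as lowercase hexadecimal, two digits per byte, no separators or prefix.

8721b92d69

Since C1 ⊕ C2 = M1 ⊕ M2, XORing with the guessed M1 bytes yields the corresponding M2 bytes: M2 = (C1 ⊕ C2) ⊕ M1.
e6 ^ 61 = 87
46 ^ 67 = 21
dc ^ 65 = b9
43 ^ 6e = 2d
1d ^ 74 = 69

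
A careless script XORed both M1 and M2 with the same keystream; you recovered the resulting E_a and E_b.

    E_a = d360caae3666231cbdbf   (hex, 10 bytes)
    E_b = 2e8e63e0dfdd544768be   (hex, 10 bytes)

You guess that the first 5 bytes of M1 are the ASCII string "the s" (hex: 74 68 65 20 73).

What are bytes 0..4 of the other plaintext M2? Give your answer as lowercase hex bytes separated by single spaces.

First, E_a ⊕ E_b = (M1 ⊕ K) ⊕ (M2 ⊕ K) = M1 ⊕ M2, so the key drops out. Then M2 = (M1 ⊕ M2) ⊕ M1 over the first 5 bytes.
byte 0: (d3 XOR 2e) XOR 74 = fd XOR 74 = 89
byte 1: (60 XOR 8e) XOR 68 = ee XOR 68 = 86
byte 2: (ca XOR 63) XOR 65 = a9 XOR 65 = cc
byte 3: (ae XOR e0) XOR 20 = 4e XOR 20 = 6e
byte 4: (36 XOR df) XOR 73 = e9 XOR 73 = 9a

89 86 cc 6e 9a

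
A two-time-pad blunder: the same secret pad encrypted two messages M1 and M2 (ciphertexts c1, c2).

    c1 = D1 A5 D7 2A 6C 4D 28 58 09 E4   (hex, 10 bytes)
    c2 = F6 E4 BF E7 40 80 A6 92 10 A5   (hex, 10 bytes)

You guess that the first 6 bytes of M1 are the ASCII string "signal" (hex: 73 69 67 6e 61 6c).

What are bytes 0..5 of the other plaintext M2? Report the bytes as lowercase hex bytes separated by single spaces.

First, c1 ⊕ c2 = (M1 ⊕ K) ⊕ (M2 ⊕ K) = M1 ⊕ M2, so the key drops out. Then M2 = (M1 ⊕ M2) ⊕ M1 over the first 6 bytes.
byte 0: (d1 XOR f6) XOR 73 = 27 XOR 73 = 54
byte 1: (a5 XOR e4) XOR 69 = 41 XOR 69 = 28
byte 2: (d7 XOR bf) XOR 67 = 68 XOR 67 = 0f
byte 3: (2a XOR e7) XOR 6e = cd XOR 6e = a3
byte 4: (6c XOR 40) XOR 61 = 2c XOR 61 = 4d
byte 5: (4d XOR 80) XOR 6c = cd XOR 6c = a1

54 28 0f a3 4d a1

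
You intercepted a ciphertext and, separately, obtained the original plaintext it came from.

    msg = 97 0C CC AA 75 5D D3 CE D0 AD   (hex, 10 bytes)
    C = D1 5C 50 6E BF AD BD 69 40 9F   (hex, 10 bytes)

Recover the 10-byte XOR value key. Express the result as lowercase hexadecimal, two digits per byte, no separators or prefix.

46509cc4caf06ea79032

Since C = msg ⊕ key, XORing both sides with msg gives key = msg ⊕ C.
97 ⊕ d1 = 46
0c ⊕ 5c = 50
cc ⊕ 50 = 9c
aa ⊕ 6e = c4
75 ⊕ bf = ca
5d ⊕ ad = f0
d3 ⊕ bd = 6e
ce ⊕ 69 = a7
d0 ⊕ 40 = 90
ad ⊕ 9f = 32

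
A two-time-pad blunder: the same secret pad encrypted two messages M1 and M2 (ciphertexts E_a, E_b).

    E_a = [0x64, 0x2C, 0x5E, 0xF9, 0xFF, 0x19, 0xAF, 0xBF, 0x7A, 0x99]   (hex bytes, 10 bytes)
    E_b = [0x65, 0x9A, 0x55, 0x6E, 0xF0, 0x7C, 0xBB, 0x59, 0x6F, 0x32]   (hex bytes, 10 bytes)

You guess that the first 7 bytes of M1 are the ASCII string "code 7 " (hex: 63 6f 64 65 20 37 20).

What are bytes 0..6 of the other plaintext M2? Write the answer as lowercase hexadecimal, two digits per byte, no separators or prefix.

62d96ff22f5234

First, E_a ⊕ E_b = (M1 ⊕ K) ⊕ (M2 ⊕ K) = M1 ⊕ M2, so the key drops out. Then M2 = (M1 ⊕ M2) ⊕ M1 over the first 7 bytes.
byte 0: (64 ^ 65) ^ 63 = 01 ^ 63 = 62
byte 1: (2c ^ 9a) ^ 6f = b6 ^ 6f = d9
byte 2: (5e ^ 55) ^ 64 = 0b ^ 64 = 6f
byte 3: (f9 ^ 6e) ^ 65 = 97 ^ 65 = f2
byte 4: (ff ^ f0) ^ 20 = 0f ^ 20 = 2f
byte 5: (19 ^ 7c) ^ 37 = 65 ^ 37 = 52
byte 6: (af ^ bb) ^ 20 = 14 ^ 20 = 34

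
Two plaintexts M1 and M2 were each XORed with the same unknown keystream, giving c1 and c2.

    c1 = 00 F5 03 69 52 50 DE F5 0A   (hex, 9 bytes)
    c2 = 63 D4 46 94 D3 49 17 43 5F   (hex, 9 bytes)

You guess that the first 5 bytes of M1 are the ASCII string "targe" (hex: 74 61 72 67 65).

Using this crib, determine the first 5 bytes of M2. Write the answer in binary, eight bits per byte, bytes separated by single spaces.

First, c1 ⊕ c2 = (M1 ⊕ K) ⊕ (M2 ⊕ K) = M1 ⊕ M2, so the key drops out. Then M2 = (M1 ⊕ M2) ⊕ M1 over the first 5 bytes.
byte 0: (00 ^ 63) ^ 74 = 63 ^ 74 = 17
byte 1: (f5 ^ d4) ^ 61 = 21 ^ 61 = 40
byte 2: (03 ^ 46) ^ 72 = 45 ^ 72 = 37
byte 3: (69 ^ 94) ^ 67 = fd ^ 67 = 9a
byte 4: (52 ^ d3) ^ 65 = 81 ^ 65 = e4

00010111 01000000 00110111 10011010 11100100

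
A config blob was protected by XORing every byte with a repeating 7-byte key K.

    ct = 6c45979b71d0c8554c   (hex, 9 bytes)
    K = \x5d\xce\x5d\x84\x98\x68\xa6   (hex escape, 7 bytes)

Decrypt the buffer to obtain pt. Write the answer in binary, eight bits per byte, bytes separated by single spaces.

The 7-byte key repeats, so the effective keystream is 5d ce 5d 84 98 68 a6 5d ce.
byte 0: 6c XOR 5d = 31
byte 1: 45 XOR ce = 8b
byte 2: 97 XOR 5d = ca
byte 3: 9b XOR 84 = 1f
byte 4: 71 XOR 98 = e9
byte 5: d0 XOR 68 = b8
byte 6: c8 XOR a6 = 6e
byte 7: 55 XOR 5d = 08
byte 8: 4c XOR ce = 82

00110001 10001011 11001010 00011111 11101001 10111000 01101110 00001000 10000010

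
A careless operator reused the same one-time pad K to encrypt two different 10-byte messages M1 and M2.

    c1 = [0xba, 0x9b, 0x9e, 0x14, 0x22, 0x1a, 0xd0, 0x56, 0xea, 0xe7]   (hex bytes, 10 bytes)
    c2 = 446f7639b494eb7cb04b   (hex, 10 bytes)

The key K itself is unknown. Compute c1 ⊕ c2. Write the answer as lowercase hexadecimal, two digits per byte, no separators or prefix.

c1 ⊕ c2 = (M1 ⊕ K) ⊕ (M2 ⊕ K) = M1 ⊕ M2 — the shared key cancels under XOR.
10111010 XOR 01000100 = 11111110
10011011 XOR 01101111 = 11110100
10011110 XOR 01110110 = 11101000
00010100 XOR 00111001 = 00101101
00100010 XOR 10110100 = 10010110
00011010 XOR 10010100 = 10001110
11010000 XOR 11101011 = 00111011
01010110 XOR 01111100 = 00101010
11101010 XOR 10110000 = 01011010
11100111 XOR 01001011 = 10101100

fef4e82d968e3b2a5aac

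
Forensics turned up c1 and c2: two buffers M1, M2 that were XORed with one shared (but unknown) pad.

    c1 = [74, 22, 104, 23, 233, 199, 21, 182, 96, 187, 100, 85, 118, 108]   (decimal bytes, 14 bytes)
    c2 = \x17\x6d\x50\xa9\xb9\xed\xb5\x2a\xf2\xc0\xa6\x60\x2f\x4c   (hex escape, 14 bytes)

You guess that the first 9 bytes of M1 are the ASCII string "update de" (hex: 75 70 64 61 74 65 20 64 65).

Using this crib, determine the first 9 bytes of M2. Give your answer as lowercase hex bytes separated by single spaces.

28 0b 5c df 24 4f 80 f8 f7

First, c1 ⊕ c2 = (M1 ⊕ K) ⊕ (M2 ⊕ K) = M1 ⊕ M2, so the key drops out. Then M2 = (M1 ⊕ M2) ⊕ M1 over the first 9 bytes.
byte 0: (4a xor 17) xor 75 = 5d xor 75 = 28
byte 1: (16 xor 6d) xor 70 = 7b xor 70 = 0b
byte 2: (68 xor 50) xor 64 = 38 xor 64 = 5c
byte 3: (17 xor a9) xor 61 = be xor 61 = df
byte 4: (e9 xor b9) xor 74 = 50 xor 74 = 24
byte 5: (c7 xor ed) xor 65 = 2a xor 65 = 4f
byte 6: (15 xor b5) xor 20 = a0 xor 20 = 80
byte 7: (b6 xor 2a) xor 64 = 9c xor 64 = f8
byte 8: (60 xor f2) xor 65 = 92 xor 65 = f7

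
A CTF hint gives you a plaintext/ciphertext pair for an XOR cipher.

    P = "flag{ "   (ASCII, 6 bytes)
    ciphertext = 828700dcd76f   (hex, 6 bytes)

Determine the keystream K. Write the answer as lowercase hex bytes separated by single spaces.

Since ciphertext = P ⊕ K, XORing both sides with P gives K = P ⊕ ciphertext.
66 ⊕ 82 = e4
6c ⊕ 87 = eb
61 ⊕ 00 = 61
67 ⊕ dc = bb
7b ⊕ d7 = ac
20 ⊕ 6f = 4f

e4 eb 61 bb ac 4f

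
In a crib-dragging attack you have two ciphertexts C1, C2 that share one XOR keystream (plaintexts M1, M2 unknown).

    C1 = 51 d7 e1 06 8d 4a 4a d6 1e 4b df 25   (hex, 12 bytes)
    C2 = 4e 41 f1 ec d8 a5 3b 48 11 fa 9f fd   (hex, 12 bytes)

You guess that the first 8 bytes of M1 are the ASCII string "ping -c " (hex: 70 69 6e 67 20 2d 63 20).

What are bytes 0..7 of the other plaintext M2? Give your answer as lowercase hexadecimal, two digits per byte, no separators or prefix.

6fff7e8d75c212be

First, C1 ⊕ C2 = (M1 ⊕ K) ⊕ (M2 ⊕ K) = M1 ⊕ M2, so the key drops out. Then M2 = (M1 ⊕ M2) ⊕ M1 over the first 8 bytes.
byte 0: (51 XOR 4e) XOR 70 = 1f XOR 70 = 6f
byte 1: (d7 XOR 41) XOR 69 = 96 XOR 69 = ff
byte 2: (e1 XOR f1) XOR 6e = 10 XOR 6e = 7e
byte 3: (06 XOR ec) XOR 67 = ea XOR 67 = 8d
byte 4: (8d XOR d8) XOR 20 = 55 XOR 20 = 75
byte 5: (4a XOR a5) XOR 2d = ef XOR 2d = c2
byte 6: (4a XOR 3b) XOR 63 = 71 XOR 63 = 12
byte 7: (d6 XOR 48) XOR 20 = 9e XOR 20 = be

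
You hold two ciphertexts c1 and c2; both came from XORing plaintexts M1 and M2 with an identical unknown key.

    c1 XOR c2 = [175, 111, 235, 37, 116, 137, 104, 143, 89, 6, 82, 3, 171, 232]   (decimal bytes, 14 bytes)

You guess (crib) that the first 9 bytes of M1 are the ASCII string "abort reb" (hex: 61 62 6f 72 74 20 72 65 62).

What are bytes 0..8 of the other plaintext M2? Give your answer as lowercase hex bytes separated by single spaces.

Since c1 ⊕ c2 = M1 ⊕ M2, XORing with the guessed M1 bytes yields the corresponding M2 bytes: M2 = (c1 ⊕ c2) ⊕ M1.
10101111 xor 01100001 = 11001110
01101111 xor 01100010 = 00001101
11101011 xor 01101111 = 10000100
00100101 xor 01110010 = 01010111
01110100 xor 01110100 = 00000000
10001001 xor 00100000 = 10101001
01101000 xor 01110010 = 00011010
10001111 xor 01100101 = 11101010
01011001 xor 01100010 = 00111011

ce 0d 84 57 00 a9 1a ea 3b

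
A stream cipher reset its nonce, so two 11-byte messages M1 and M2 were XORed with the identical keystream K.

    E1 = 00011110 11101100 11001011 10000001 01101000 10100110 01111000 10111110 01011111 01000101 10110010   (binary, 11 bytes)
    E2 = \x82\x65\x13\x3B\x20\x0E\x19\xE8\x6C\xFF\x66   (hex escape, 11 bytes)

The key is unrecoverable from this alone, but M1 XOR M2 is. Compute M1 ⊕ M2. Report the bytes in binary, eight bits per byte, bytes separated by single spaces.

E1 ⊕ E2 = (M1 ⊕ K) ⊕ (M2 ⊕ K) = M1 ⊕ M2 — the shared key cancels under XOR.
1e ^ 82 = 9c
ec ^ 65 = 89
cb ^ 13 = d8
81 ^ 3b = ba
68 ^ 20 = 48
a6 ^ 0e = a8
78 ^ 19 = 61
be ^ e8 = 56
5f ^ 6c = 33
45 ^ ff = ba
b2 ^ 66 = d4

10011100 10001001 11011000 10111010 01001000 10101000 01100001 01010110 00110011 10111010 11010100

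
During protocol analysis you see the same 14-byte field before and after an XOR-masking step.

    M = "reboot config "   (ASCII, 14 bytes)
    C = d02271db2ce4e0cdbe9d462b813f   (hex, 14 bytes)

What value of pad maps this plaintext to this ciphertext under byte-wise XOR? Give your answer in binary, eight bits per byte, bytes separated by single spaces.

Since C = M ⊕ pad, XORing both sides with M gives pad = M ⊕ C.
114 XOR 208 = 162
101 XOR  34 =  71
 98 XOR 113 =  19
111 XOR 219 = 180
111 XOR  44 =  67
116 XOR 228 = 144
 32 XOR 224 = 192
 99 XOR 205 = 174
111 XOR 190 = 209
110 XOR 157 = 243
102 XOR  70 =  32
105 XOR  43 =  66
103 XOR 129 = 230
 32 XOR  63 =  31

10100010 01000111 00010011 10110100 01000011 10010000 11000000 10101110 11010001 11110011 00100000 01000010 11100110 00011111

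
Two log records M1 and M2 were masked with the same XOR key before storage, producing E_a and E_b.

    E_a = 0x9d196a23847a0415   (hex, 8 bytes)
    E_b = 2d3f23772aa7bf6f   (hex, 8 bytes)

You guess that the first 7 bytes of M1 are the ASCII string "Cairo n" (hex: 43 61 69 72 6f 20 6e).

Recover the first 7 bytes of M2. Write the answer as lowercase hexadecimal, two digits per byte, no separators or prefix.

First, E_a ⊕ E_b = (M1 ⊕ K) ⊕ (M2 ⊕ K) = M1 ⊕ M2, so the key drops out. Then M2 = (M1 ⊕ M2) ⊕ M1 over the first 7 bytes.
byte 0: (9d XOR 2d) XOR 43 = b0 XOR 43 = f3
byte 1: (19 XOR 3f) XOR 61 = 26 XOR 61 = 47
byte 2: (6a XOR 23) XOR 69 = 49 XOR 69 = 20
byte 3: (23 XOR 77) XOR 72 = 54 XOR 72 = 26
byte 4: (84 XOR 2a) XOR 6f = ae XOR 6f = c1
byte 5: (7a XOR a7) XOR 20 = dd XOR 20 = fd
byte 6: (04 XOR bf) XOR 6e = bb XOR 6e = d5

f3472026c1fdd5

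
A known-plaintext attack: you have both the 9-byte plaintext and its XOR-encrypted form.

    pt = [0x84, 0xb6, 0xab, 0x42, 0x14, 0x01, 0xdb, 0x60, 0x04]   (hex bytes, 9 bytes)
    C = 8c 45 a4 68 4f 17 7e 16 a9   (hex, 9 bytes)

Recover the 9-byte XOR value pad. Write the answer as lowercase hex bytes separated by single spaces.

Since C = pt ⊕ pad, XORing both sides with pt gives pad = pt ⊕ C.
132 ^ 140 =   8
182 ^  69 = 243
171 ^ 164 =  15
 66 ^ 104 =  42
 20 ^  79 =  91
  1 ^  23 =  22
219 ^ 126 = 165
 96 ^  22 = 118
  4 ^ 169 = 173

08 f3 0f 2a 5b 16 a5 76 ad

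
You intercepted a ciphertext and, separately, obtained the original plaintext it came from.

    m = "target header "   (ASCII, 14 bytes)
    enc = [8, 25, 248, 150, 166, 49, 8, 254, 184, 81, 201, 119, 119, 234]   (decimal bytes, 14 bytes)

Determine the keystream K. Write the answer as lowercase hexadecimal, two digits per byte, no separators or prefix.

7c788af1c3452896dd30ad1205ca

Since enc = m ⊕ K, XORing both sides with m gives K = m ⊕ enc.
74 ^ 08 = 7c
61 ^ 19 = 78
72 ^ f8 = 8a
67 ^ 96 = f1
65 ^ a6 = c3
74 ^ 31 = 45
20 ^ 08 = 28
68 ^ fe = 96
65 ^ b8 = dd
61 ^ 51 = 30
64 ^ c9 = ad
65 ^ 77 = 12
72 ^ 77 = 05
20 ^ ea = ca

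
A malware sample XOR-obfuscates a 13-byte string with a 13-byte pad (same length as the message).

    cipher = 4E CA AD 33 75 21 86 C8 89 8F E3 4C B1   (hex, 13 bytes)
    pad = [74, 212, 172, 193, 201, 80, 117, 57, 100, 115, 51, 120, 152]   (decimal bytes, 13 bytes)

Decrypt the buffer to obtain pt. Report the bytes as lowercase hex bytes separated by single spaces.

 78 ⊕  74 =   4
202 ⊕ 212 =  30
173 ⊕ 172 =   1
 51 ⊕ 193 = 242
117 ⊕ 201 = 188
 33 ⊕  80 = 113
134 ⊕ 117 = 243
200 ⊕  57 = 241
137 ⊕ 100 = 237
143 ⊕ 115 = 252
227 ⊕  51 = 208
 76 ⊕ 120 =  52
177 ⊕ 152 =  41

04 1e 01 f2 bc 71 f3 f1 ed fc d0 34 29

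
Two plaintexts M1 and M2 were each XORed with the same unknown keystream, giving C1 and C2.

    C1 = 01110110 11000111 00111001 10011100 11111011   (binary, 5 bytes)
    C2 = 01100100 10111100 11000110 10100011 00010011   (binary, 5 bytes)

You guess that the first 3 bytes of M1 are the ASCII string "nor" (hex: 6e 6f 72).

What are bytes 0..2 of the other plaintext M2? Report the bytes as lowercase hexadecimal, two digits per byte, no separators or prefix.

First, C1 ⊕ C2 = (M1 ⊕ K) ⊕ (M2 ⊕ K) = M1 ⊕ M2, so the key drops out. Then M2 = (M1 ⊕ M2) ⊕ M1 over the first 3 bytes.
byte 0: (76 ^ 64) ^ 6e = 12 ^ 6e = 7c
byte 1: (c7 ^ bc) ^ 6f = 7b ^ 6f = 14
byte 2: (39 ^ c6) ^ 72 = ff ^ 72 = 8d

7c148d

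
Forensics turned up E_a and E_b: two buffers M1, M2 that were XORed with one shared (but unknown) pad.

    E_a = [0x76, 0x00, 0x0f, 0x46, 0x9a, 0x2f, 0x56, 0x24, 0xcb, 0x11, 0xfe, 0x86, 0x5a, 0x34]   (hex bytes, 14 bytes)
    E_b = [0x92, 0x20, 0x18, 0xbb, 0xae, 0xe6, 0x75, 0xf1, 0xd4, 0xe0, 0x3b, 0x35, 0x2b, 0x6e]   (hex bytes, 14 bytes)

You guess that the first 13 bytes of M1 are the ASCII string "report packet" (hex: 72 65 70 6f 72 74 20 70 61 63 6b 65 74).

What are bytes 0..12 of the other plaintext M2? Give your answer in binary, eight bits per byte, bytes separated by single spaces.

First, E_a ⊕ E_b = (M1 ⊕ K) ⊕ (M2 ⊕ K) = M1 ⊕ M2, so the key drops out. Then M2 = (M1 ⊕ M2) ⊕ M1 over the first 13 bytes.
byte 0: (76 xor 92) xor 72 = e4 xor 72 = 96
byte 1: (00 xor 20) xor 65 = 20 xor 65 = 45
byte 2: (0f xor 18) xor 70 = 17 xor 70 = 67
byte 3: (46 xor bb) xor 6f = fd xor 6f = 92
byte 4: (9a xor ae) xor 72 = 34 xor 72 = 46
byte 5: (2f xor e6) xor 74 = c9 xor 74 = bd
byte 6: (56 xor 75) xor 20 = 23 xor 20 = 03
byte 7: (24 xor f1) xor 70 = d5 xor 70 = a5
byte 8: (cb xor d4) xor 61 = 1f xor 61 = 7e
byte 9: (11 xor e0) xor 63 = f1 xor 63 = 92
byte 10: (fe xor 3b) xor 6b = c5 xor 6b = ae
byte 11: (86 xor 35) xor 65 = b3 xor 65 = d6
byte 12: (5a xor 2b) xor 74 = 71 xor 74 = 05

10010110 01000101 01100111 10010010 01000110 10111101 00000011 10100101 01111110 10010010 10101110 11010110 00000101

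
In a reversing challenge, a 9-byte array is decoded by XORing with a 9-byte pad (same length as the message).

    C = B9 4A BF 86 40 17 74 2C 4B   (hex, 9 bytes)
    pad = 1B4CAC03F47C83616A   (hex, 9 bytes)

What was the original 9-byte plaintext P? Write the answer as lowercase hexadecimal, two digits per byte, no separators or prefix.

a2061385b46bf74d21

XOR is its own inverse, so applying the key byte-wise gives the result directly.
b9 ⊕ 1b = a2
4a ⊕ 4c = 06
bf ⊕ ac = 13
86 ⊕ 03 = 85
40 ⊕ f4 = b4
17 ⊕ 7c = 6b
74 ⊕ 83 = f7
2c ⊕ 61 = 4d
4b ⊕ 6a = 21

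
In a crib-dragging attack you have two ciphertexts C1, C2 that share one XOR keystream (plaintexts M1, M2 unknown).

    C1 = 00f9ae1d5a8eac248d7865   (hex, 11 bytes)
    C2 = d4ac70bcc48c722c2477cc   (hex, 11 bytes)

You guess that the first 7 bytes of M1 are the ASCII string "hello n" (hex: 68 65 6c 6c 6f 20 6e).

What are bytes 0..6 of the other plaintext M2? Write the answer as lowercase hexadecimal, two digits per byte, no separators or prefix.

First, C1 ⊕ C2 = (M1 ⊕ K) ⊕ (M2 ⊕ K) = M1 ⊕ M2, so the key drops out. Then M2 = (M1 ⊕ M2) ⊕ M1 over the first 7 bytes.
byte 0: (00 ⊕ d4) ⊕ 68 = d4 ⊕ 68 = bc
byte 1: (f9 ⊕ ac) ⊕ 65 = 55 ⊕ 65 = 30
byte 2: (ae ⊕ 70) ⊕ 6c = de ⊕ 6c = b2
byte 3: (1d ⊕ bc) ⊕ 6c = a1 ⊕ 6c = cd
byte 4: (5a ⊕ c4) ⊕ 6f = 9e ⊕ 6f = f1
byte 5: (8e ⊕ 8c) ⊕ 20 = 02 ⊕ 20 = 22
byte 6: (ac ⊕ 72) ⊕ 6e = de ⊕ 6e = b0

bc30b2cdf122b0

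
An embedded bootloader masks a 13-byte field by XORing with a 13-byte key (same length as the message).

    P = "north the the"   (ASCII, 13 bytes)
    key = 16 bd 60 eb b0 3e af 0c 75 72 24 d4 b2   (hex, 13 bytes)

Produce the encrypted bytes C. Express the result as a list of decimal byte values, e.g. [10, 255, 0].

[120, 210, 18, 159, 216, 30, 219, 100, 16, 82, 80, 188, 215]

XOR is its own inverse, so applying the key byte-wise gives the result directly.
byte 0: 6e ^ 16 = 78
byte 1: 6f ^ bd = d2
byte 2: 72 ^ 60 = 12
byte 3: 74 ^ eb = 9f
byte 4: 68 ^ b0 = d8
byte 5: 20 ^ 3e = 1e
byte 6: 74 ^ af = db
byte 7: 68 ^ 0c = 64
byte 8: 65 ^ 75 = 10
byte 9: 20 ^ 72 = 52
byte 10: 74 ^ 24 = 50
byte 11: 68 ^ d4 = bc
byte 12: 65 ^ b2 = d7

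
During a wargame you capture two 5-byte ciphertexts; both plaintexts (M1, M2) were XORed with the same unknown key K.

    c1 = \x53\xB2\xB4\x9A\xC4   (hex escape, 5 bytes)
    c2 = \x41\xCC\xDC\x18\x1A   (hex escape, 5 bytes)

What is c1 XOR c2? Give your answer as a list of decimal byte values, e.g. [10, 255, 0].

[18, 126, 104, 130, 222]

c1 ⊕ c2 = (M1 ⊕ K) ⊕ (M2 ⊕ K) = M1 ⊕ M2 — the shared key cancels under XOR.
byte 0: 01010011 xor 01000001 = 00010010
byte 1: 10110010 xor 11001100 = 01111110
byte 2: 10110100 xor 11011100 = 01101000
byte 3: 10011010 xor 00011000 = 10000010
byte 4: 11000100 xor 00011010 = 11011110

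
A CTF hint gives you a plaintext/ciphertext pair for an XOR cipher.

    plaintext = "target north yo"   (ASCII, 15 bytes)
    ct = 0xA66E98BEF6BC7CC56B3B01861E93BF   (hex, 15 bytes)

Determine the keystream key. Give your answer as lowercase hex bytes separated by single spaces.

d2 0f ea d9 93 c8 5c ab 04 49 75 ee 3e ea d0

Since ct = plaintext ⊕ key, XORing both sides with plaintext gives key = plaintext ⊕ ct.
01110100 xor 10100110 = 11010010
01100001 xor 01101110 = 00001111
01110010 xor 10011000 = 11101010
01100111 xor 10111110 = 11011001
01100101 xor 11110110 = 10010011
01110100 xor 10111100 = 11001000
00100000 xor 01111100 = 01011100
01101110 xor 11000101 = 10101011
01101111 xor 01101011 = 00000100
01110010 xor 00111011 = 01001001
01110100 xor 00000001 = 01110101
01101000 xor 10000110 = 11101110
00100000 xor 00011110 = 00111110
01111001 xor 10010011 = 11101010
01101111 xor 10111111 = 11010000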